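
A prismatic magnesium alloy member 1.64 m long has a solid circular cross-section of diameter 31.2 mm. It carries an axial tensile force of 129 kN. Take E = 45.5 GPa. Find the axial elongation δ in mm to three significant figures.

A = 764.5 mm².
δ_mech = NL/(AE) = 129000·1640/(764.5·45500) = 6.082 mm.

6.08 mm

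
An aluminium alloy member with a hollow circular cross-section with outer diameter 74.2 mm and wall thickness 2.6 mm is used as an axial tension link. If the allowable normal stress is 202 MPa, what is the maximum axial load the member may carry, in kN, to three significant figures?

118 kN

A = 584.8 mm².
P_max = σ_allow · A = 202 · 584.8 = 118100 N = 118.1 kN.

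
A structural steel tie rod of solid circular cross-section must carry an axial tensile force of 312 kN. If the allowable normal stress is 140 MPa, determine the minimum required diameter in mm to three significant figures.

Required area A ≥ P/σ_allow = 312000/140 = 2229 mm².
For a solid circular section, d ≥ √(4A/π) = 53.27 mm.

53.3 mm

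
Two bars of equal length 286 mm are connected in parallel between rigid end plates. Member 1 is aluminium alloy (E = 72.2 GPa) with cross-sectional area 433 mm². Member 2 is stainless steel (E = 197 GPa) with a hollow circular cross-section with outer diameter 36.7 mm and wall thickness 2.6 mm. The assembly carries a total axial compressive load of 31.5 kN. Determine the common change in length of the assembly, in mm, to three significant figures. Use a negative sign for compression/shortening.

A_2 = 278.5 mm².
Equal strain + equilibrium ⇒ each member carries load in proportion to AE: A₁E₁ = 31260000 N, A₂E₂ = 54870000 N, ΣAE = 86130000 N.
δ = PL/ΣAE = -31500·286/86130000 = -0.1046 mm.

-0.105 mm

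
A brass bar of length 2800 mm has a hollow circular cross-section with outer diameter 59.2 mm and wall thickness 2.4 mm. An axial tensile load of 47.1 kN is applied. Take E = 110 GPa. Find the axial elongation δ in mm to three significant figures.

2.80 mm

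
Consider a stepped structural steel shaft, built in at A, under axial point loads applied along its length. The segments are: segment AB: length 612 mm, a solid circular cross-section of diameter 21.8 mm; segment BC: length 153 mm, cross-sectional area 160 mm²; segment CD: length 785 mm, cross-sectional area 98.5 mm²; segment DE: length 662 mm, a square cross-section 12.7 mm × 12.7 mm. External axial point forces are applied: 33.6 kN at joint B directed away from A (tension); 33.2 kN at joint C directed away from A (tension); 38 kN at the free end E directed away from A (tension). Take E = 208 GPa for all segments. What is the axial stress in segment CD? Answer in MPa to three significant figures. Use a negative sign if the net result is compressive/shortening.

Internal axial forces (sectioning from the free end, tension +): N_DE = 38 kN, N_CD = 38 kN, N_BC = 71.2 kN, N_AB = 104.8 kN.
σ_CD = N_CD/A_CD = 38000/98.5 = 385.8 MPa.

386 MPa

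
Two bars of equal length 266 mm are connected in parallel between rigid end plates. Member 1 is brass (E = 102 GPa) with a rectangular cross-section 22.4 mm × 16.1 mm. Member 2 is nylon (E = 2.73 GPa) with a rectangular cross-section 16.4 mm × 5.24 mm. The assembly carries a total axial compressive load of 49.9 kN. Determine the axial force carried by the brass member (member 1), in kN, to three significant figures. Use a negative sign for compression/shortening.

-49.6 kN

A_1 = 360.6 mm².
A_2 = 85.94 mm².
Equal strain + equilibrium ⇒ each member carries load in proportion to AE: A₁E₁ = 36790000 N, A₂E₂ = 234600 N, ΣAE = 37020000 N.
F₁ = P·A₁E₁/ΣAE = -49900·36790000/37020000 = -49580 N.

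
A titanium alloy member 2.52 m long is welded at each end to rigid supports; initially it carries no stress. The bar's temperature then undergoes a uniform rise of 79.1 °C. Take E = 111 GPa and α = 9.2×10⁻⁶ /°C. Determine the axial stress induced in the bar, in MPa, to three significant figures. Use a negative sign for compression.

-80.8 MPa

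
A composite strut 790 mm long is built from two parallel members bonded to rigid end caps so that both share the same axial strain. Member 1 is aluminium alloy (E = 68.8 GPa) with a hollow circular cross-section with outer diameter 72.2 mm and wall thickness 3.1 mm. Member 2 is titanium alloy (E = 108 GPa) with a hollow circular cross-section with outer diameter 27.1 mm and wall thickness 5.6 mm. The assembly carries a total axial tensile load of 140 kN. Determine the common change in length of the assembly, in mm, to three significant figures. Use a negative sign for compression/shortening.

1.27 mm

A_1 = 673 mm².
A_2 = 378.2 mm².
Equal strain + equilibrium ⇒ each member carries load in proportion to AE: A₁E₁ = 46300000 N, A₂E₂ = 40850000 N, ΣAE = 87150000 N.
δ = PL/ΣAE = 140000·790/87150000 = 1.269 mm.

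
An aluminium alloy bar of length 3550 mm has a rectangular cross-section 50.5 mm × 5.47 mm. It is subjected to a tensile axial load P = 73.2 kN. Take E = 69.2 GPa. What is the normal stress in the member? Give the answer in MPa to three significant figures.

265 MPa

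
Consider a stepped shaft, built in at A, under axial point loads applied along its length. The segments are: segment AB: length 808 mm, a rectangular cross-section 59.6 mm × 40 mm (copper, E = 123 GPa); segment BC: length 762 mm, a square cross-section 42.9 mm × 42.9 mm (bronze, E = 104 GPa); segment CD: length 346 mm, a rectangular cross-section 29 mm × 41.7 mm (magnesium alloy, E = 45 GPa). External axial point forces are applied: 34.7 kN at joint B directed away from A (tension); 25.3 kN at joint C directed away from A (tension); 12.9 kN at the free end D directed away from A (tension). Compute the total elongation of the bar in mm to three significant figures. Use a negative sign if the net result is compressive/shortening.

Internal axial forces (sectioning from the free end, tension +): N_CD = 12.9 kN, N_BC = 38.2 kN, N_AB = 72.9 kN.
A_AB = 2384 mm².
A_BC = 1840 mm².
A_CD = 1209 mm².
δ_AB = 72900·808/(2384·123000) = 0.2009 mm
δ_BC = 38200·762/(1840·104000) = 0.1521 mm
δ_CD = 12900·346/(1209·45000) = 0.08202 mm
δ = Σδ_i = 0.435 mm.

0.435 mm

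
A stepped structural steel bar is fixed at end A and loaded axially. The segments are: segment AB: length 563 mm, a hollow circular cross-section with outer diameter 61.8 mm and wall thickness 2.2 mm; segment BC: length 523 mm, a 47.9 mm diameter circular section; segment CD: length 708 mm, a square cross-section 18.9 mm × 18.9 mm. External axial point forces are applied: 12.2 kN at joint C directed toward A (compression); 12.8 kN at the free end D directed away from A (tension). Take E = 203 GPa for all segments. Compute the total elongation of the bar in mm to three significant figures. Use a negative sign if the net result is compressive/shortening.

0.130 mm

Internal axial forces (sectioning from the free end, tension +): N_CD = 12.8 kN, N_BC = 0.6 kN, N_AB = 0.6 kN.
A_AB = 411.9 mm².
A_BC = 1802 mm².
A_CD = 357.2 mm².
δ_AB = 600·563/(411.9·203000) = 0.00404 mm
δ_BC = 600·523/(1802·203000) = 0.0008578 mm
δ_CD = 12800·708/(357.2·203000) = 0.125 mm
δ = Σδ_i = 0.1299 mm.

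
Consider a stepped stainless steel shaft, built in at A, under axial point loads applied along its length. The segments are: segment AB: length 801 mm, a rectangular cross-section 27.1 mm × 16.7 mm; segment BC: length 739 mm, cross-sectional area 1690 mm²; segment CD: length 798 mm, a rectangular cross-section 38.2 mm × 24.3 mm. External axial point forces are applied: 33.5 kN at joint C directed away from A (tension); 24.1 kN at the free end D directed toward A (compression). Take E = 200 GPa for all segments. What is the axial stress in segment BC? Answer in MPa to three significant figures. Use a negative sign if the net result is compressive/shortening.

Internal axial forces (sectioning from the free end, tension +): N_CD = -24.1 kN, N_BC = 9.4 kN, N_AB = 9.4 kN.
σ_BC = N_BC/A_BC = 9400/1690 = 5.562 MPa.

5.56 MPa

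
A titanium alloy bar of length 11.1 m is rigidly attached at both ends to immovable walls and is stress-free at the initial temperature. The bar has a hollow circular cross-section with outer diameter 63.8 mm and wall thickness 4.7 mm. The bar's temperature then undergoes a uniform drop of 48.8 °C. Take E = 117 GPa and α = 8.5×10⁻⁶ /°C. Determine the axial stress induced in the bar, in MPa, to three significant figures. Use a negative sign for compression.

48.5 MPa

Free thermal expansion αLΔT = 8.5e-6 · 11100 · -48.8 = -4.604 mm.
The walls impose strain ε = −(-4.604)/11100 = 4.1480e-04; σ = Eε = 117000 · 4.1480e-04 = 48.53 MPa.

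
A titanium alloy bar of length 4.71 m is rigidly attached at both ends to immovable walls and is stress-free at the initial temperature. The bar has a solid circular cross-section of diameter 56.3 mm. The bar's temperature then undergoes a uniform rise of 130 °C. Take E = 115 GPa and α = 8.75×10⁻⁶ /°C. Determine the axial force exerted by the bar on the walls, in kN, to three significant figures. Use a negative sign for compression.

Free thermal expansion αLΔT = 8.75e-6 · 4710 · 130 = 5.358 mm.
The walls impose strain ε = −(5.358)/4710 = -1.1375e-03; σ = Eε = 115000 · -1.1375e-03 = -130.8 MPa.
Wall reaction R = σ·A = -130.8·2489 = -325700 N = -325.7 kN.

-326 kN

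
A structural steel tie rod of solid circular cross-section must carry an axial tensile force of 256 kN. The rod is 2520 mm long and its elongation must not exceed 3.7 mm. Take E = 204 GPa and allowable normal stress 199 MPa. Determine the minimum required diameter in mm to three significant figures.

Required area A ≥ P/σ_allow = 256000/199 = 1286 mm².
For a solid circular section, d ≥ √(4A/π) = 40.47 mm.
Elongation limit: A ≥ PL/(Eδ_allow) = 256000·2520/(204000·3.7) = 854.7 mm² ⇒ d ≥ 32.99 mm.
The stress limit governs.

40.5 mm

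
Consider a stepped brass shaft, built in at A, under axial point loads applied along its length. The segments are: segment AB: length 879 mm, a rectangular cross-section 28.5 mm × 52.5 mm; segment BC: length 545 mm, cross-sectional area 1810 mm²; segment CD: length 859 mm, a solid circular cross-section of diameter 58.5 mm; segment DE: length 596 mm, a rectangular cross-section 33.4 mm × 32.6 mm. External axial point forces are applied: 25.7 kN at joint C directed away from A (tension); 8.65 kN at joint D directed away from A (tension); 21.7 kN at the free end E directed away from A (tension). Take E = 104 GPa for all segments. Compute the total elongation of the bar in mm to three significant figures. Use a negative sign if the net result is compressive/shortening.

0.686 mm

Internal axial forces (sectioning from the free end, tension +): N_DE = 21.7 kN, N_CD = 30.35 kN, N_BC = 56.05 kN, N_AB = 56.05 kN.
A_AB = 1496 mm².
A_CD = 2688 mm².
A_DE = 1089 mm².
δ_AB = 56050·879/(1496·104000) = 0.3166 mm
δ_BC = 56050·545/(1810·104000) = 0.1623 mm
δ_CD = 30350·859/(2688·104000) = 0.09326 mm
δ_DE = 21700·596/(1089·104000) = 0.1142 mm
δ = Σδ_i = 0.6864 mm.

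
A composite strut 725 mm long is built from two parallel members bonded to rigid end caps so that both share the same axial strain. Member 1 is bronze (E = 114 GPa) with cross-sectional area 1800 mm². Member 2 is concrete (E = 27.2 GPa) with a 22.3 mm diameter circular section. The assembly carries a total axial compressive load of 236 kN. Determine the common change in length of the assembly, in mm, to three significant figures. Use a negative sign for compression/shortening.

-0.793 mm

A_2 = 390.6 mm².
Equal strain + equilibrium ⇒ each member carries load in proportion to AE: A₁E₁ = 205200000 N, A₂E₂ = 10620000 N, ΣAE = 215800000 N.
δ = PL/ΣAE = -236000·725/215800000 = -0.7928 mm.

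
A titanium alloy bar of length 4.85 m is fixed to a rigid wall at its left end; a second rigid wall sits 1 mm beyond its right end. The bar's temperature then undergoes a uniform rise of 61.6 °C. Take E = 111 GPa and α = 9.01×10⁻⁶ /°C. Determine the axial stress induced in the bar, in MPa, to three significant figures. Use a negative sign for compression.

-38.7 MPa

Free thermal expansion αLΔT = 9.01e-6 · 4850 · 61.6 = 2.692 mm.
The walls engage after the gap closes; constrained expansion = 2.692 − 1 = 1.692 mm.
The walls impose strain ε = −(1.692)/4850 = -3.4883e-04; σ = Eε = 111000 · -3.4883e-04 = -38.72 MPa.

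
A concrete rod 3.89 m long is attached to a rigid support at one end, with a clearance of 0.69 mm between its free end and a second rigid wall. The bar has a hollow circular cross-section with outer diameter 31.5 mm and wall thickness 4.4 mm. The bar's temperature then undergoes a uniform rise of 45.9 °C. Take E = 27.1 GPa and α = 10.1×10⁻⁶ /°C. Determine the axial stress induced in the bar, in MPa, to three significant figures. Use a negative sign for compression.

Free thermal expansion αLΔT = 10.1e-6 · 3890 · 45.9 = 1.803 mm.
The walls engage after the gap closes; constrained expansion = 1.803 − 0.69 = 1.113 mm.
The walls impose strain ε = −(1.113)/3890 = -2.8621e-04; σ = Eε = 27100 · -2.8621e-04 = -7.756 MPa.

-7.76 MPa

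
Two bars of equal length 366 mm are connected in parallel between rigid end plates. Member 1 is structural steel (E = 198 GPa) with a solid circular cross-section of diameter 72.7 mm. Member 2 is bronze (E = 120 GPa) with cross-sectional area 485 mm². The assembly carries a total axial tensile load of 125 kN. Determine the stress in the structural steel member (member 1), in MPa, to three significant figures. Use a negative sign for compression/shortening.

28.1 MPa

A_1 = 4151 mm².
Equal strain + equilibrium ⇒ each member carries load in proportion to AE: A₁E₁ = 821900000 N, A₂E₂ = 58200000 N, ΣAE = 880100000 N.
σ₁ = P·E₁/ΣAE = 125000·198000/880100000 = 28.12 MPa.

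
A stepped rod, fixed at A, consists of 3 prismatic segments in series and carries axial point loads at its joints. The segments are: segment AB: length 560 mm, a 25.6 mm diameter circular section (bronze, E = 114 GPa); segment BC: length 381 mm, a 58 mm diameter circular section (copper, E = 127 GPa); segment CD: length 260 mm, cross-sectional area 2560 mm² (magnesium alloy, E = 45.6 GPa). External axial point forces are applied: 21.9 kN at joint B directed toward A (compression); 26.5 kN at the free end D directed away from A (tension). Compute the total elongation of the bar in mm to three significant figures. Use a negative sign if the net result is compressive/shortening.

Internal axial forces (sectioning from the free end, tension +): N_CD = 26.5 kN, N_BC = 26.5 kN, N_AB = 4.6 kN.
A_AB = 514.7 mm².
A_BC = 2642 mm².
δ_AB = 4600·560/(514.7·114000) = 0.0439 mm
δ_BC = 26500·381/(2642·127000) = 0.03009 mm
δ_CD = 26500·260/(2560·45600) = 0.05902 mm
δ = Σδ_i = 0.133 mm.

0.133 mm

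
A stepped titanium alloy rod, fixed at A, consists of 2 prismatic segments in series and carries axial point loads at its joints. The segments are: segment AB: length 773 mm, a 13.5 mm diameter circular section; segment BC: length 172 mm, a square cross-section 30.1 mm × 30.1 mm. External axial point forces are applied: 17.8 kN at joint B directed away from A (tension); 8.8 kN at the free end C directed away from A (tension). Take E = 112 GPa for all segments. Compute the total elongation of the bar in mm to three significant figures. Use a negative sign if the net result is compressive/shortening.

Internal axial forces (sectioning from the free end, tension +): N_BC = 8.8 kN, N_AB = 26.6 kN.
A_AB = 143.1 mm².
A_BC = 906 mm².
δ_AB = 26600·773/(143.1·112000) = 1.283 mm
δ_BC = 8800·172/(906·112000) = 0.01492 mm
δ = Σδ_i = 1.297 mm.

1.30 mm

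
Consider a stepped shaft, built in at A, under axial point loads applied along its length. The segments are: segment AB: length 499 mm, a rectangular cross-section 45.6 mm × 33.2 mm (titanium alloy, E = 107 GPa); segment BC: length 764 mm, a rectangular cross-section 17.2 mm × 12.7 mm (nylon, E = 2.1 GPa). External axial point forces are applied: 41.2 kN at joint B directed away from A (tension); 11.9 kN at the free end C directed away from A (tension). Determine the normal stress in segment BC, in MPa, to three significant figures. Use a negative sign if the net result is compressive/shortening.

54.5 MPa

Internal axial forces (sectioning from the free end, tension +): N_BC = 11.9 kN, N_AB = 53.1 kN.
A_BC = 218.4 mm².
σ_BC = N_BC/A_BC = 11900/218.4 = 54.48 MPa.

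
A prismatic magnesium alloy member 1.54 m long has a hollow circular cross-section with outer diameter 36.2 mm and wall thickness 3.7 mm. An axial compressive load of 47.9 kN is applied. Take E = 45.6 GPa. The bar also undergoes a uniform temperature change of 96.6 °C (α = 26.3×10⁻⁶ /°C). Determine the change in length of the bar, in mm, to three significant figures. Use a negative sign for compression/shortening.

A = 377.8 mm².
δ_mech = NL/(AE) = -47900·1540/(377.8·45600) = -4.282 mm.
δ_thermal = αLΔT = 26.3e-6·1540·96.6 = 3.912 mm.
δ = δ_mech + δ_thermal = -0.3696 mm.

-0.370 mm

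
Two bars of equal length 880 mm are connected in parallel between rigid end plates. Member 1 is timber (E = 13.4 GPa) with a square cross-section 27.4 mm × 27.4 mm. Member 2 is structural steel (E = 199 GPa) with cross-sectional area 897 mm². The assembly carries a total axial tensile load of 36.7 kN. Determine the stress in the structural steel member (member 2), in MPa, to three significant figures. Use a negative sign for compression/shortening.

38.7 MPa

A_1 = 750.8 mm².
Equal strain + equilibrium ⇒ each member carries load in proportion to AE: A₁E₁ = 10060000 N, A₂E₂ = 178500000 N, ΣAE = 188600000 N.
σ₂ = P·E₂/ΣAE = 36700·199000/188600000 = 38.73 MPa.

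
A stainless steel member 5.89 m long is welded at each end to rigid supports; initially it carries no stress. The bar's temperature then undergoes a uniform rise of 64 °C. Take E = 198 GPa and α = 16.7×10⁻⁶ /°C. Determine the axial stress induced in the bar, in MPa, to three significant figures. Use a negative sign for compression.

Free thermal expansion αLΔT = 16.7e-6 · 5890 · 64 = 6.295 mm.
The walls impose strain ε = −(6.295)/5890 = -1.0688e-03; σ = Eε = 198000 · -1.0688e-03 = -211.6 MPa.

-212 MPa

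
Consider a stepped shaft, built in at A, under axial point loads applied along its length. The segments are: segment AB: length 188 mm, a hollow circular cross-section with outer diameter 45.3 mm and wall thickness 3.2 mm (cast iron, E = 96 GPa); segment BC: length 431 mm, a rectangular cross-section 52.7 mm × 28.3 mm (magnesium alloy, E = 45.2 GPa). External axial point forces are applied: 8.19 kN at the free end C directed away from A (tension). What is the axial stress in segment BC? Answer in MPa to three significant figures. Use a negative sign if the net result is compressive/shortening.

5.49 MPa

Internal axial forces (sectioning from the free end, tension +): N_BC = 8.19 kN, N_AB = 8.19 kN.
A_BC = 1491 mm².
σ_BC = N_BC/A_BC = 8190/1491 = 5.491 MPa.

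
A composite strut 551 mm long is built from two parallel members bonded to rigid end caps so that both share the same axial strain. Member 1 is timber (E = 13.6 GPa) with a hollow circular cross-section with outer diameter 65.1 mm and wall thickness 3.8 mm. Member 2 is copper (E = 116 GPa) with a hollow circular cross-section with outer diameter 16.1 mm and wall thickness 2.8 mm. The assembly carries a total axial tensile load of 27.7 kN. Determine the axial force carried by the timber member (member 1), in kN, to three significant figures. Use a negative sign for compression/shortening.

A_1 = 731.8 mm².
A_2 = 117 mm².
Equal strain + equilibrium ⇒ each member carries load in proportion to AE: A₁E₁ = 9953000 N, A₂E₂ = 13570000 N, ΣAE = 23520000 N.
F₁ = P·A₁E₁/ΣAE = 27700·9953000/23520000 = 11720 N.

11.7 kN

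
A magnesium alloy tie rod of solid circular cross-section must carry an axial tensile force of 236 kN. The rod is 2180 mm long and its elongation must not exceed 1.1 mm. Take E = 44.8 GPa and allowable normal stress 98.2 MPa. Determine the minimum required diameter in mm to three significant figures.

Required area A ≥ P/σ_allow = 236000/98.2 = 2403 mm².
For a solid circular section, d ≥ √(4A/π) = 55.32 mm.
Elongation limit: A ≥ PL/(Eδ_allow) = 236000·2180/(44800·1.1) = 10440 mm² ⇒ d ≥ 115.3 mm.
The elongation limit governs.

115 mm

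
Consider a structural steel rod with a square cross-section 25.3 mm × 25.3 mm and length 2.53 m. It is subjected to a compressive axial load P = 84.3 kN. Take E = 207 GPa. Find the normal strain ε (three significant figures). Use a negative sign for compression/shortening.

-6.36e-04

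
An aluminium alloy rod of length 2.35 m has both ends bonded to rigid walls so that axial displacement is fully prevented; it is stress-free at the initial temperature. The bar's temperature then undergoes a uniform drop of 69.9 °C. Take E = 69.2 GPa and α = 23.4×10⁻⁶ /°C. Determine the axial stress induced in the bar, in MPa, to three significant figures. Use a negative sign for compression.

Free thermal expansion αLΔT = 23.4e-6 · 2350 · -69.9 = -3.844 mm.
The walls impose strain ε = −(-3.844)/2350 = 1.6357e-03; σ = Eε = 69200 · 1.6357e-03 = 113.2 MPa.

113 MPa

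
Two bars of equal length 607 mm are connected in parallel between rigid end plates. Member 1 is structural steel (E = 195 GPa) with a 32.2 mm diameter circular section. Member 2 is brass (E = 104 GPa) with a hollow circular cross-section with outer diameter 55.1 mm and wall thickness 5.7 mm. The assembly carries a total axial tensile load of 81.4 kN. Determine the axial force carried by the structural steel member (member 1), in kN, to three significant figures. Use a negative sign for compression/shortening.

51.5 kN

A_1 = 814.3 mm².
A_2 = 884.6 mm².
Equal strain + equilibrium ⇒ each member carries load in proportion to AE: A₁E₁ = 158800000 N, A₂E₂ = 92000000 N, ΣAE = 250800000 N.
F₁ = P·A₁E₁/ΣAE = 81400·158800000/250800000 = 51540 N.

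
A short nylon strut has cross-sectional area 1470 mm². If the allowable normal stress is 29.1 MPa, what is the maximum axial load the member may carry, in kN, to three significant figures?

P_max = σ_allow · A = 29.1 · 1470 = 42780 N = 42.78 kN.

42.8 kN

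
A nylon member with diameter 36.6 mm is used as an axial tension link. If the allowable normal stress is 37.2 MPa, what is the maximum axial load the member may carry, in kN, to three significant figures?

39.1 kN

A = 1052 mm².
P_max = σ_allow · A = 37.2 · 1052 = 39140 N = 39.14 kN.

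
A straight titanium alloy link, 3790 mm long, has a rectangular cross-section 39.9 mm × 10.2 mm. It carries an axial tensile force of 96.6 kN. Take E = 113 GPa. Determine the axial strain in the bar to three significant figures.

0.00210

A = 407 mm².
σ = N/A = 237.4 MPa; ε = σ/E = 237.4/113000 = 2.101e-03.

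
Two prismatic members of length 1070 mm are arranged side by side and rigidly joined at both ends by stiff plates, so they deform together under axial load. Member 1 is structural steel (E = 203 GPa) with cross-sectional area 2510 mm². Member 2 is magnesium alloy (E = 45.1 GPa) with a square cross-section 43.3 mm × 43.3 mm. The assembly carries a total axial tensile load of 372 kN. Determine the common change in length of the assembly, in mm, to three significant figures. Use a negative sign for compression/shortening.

0.670 mm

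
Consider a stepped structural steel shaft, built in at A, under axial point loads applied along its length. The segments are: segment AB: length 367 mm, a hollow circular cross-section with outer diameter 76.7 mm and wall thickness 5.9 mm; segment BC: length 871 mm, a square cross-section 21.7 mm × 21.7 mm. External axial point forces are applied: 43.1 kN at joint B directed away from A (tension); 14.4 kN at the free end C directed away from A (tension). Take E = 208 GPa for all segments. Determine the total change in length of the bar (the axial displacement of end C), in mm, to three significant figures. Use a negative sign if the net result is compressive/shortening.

0.205 mm

Internal axial forces (sectioning from the free end, tension +): N_BC = 14.4 kN, N_AB = 57.5 kN.
A_AB = 1312 mm².
A_BC = 470.9 mm².
δ_AB = 57500·367/(1312·208000) = 0.07731 mm
δ_BC = 14400·871/(470.9·208000) = 0.1281 mm
δ = Σδ_i = 0.2054 mm.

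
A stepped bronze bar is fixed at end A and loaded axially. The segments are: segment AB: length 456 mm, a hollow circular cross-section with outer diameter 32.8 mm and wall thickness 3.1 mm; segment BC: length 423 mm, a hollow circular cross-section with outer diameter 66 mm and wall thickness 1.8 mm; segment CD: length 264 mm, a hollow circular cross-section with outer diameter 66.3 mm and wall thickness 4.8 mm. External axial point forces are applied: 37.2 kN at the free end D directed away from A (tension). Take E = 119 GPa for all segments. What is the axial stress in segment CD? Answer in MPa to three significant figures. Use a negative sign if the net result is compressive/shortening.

Internal axial forces (sectioning from the free end, tension +): N_CD = 37.2 kN, N_BC = 37.2 kN, N_AB = 37.2 kN.
A_CD = 927.4 mm².
σ_CD = N_CD/A_CD = 37200/927.4 = 40.11 MPa.

40.1 MPa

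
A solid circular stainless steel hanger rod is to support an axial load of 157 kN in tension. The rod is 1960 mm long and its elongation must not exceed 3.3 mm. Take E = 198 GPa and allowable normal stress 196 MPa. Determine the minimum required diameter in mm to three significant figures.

31.9 mm

Required area A ≥ P/σ_allow = 157000/196 = 801 mm².
For a solid circular section, d ≥ √(4A/π) = 31.94 mm.
Elongation limit: A ≥ PL/(Eδ_allow) = 157000·1960/(198000·3.3) = 471 mm² ⇒ d ≥ 24.49 mm.
The stress limit governs.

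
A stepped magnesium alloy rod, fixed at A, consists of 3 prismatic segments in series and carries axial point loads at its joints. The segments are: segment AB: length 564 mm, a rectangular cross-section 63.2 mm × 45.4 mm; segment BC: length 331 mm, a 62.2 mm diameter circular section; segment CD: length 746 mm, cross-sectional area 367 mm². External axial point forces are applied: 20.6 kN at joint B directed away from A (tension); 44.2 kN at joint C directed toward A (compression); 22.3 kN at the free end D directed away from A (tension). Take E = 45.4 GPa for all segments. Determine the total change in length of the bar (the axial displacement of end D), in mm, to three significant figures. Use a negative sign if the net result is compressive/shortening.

0.940 mm

Internal axial forces (sectioning from the free end, tension +): N_CD = 22.3 kN, N_BC = -21.9 kN, N_AB = -1.3 kN.
A_AB = 2869 mm².
A_BC = 3039 mm².
δ_AB = -1300·564/(2869·45400) = -0.005629 mm
δ_BC = -21900·331/(3039·45400) = -0.05255 mm
δ_CD = 22300·746/(367·45400) = 0.9984 mm
δ = Σδ_i = 0.9403 mm.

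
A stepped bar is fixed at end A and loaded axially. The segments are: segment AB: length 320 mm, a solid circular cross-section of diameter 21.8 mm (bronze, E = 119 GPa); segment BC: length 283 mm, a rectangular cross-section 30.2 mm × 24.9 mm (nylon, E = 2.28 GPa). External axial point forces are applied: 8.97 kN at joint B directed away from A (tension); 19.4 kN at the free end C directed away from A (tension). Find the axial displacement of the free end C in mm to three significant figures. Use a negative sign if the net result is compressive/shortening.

3.41 mm

Internal axial forces (sectioning from the free end, tension +): N_BC = 19.4 kN, N_AB = 28.37 kN.
A_AB = 373.3 mm².
A_BC = 752 mm².
δ_AB = 28370·320/(373.3·119000) = 0.2044 mm
δ_BC = 19400·283/(752·2280) = 3.202 mm
δ = Σδ_i = 3.407 mm.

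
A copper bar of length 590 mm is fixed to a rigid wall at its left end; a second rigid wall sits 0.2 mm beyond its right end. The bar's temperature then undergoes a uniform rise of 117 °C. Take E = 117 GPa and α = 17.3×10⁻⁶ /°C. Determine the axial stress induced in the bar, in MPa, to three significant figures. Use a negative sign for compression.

Free thermal expansion αLΔT = 17.3e-6 · 590 · 117 = 1.194 mm.
The walls engage after the gap closes; constrained expansion = 1.194 − 0.2 = 0.9942 mm.
The walls impose strain ε = −(0.9942)/590 = -1.6851e-03; σ = Eε = 117000 · -1.6851e-03 = -197.2 MPa.

-197 MPa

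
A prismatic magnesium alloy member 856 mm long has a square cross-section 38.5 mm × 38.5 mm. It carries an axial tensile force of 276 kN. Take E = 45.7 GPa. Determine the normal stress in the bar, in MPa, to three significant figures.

A = 1482 mm².
σ = N/A = 276000/1482 = 186.2 MPa.

186 MPa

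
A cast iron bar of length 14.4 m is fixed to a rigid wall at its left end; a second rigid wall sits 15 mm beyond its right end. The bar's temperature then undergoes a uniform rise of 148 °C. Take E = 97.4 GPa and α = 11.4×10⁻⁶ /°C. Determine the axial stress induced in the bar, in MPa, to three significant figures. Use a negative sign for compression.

Free thermal expansion αLΔT = 11.4e-6 · 14400 · 148 = 24.3 mm.
The walls engage after the gap closes; constrained expansion = 24.3 − 15 = 9.296 mm.
The walls impose strain ε = −(9.296)/14400 = -6.4553e-04; σ = Eε = 97400 · -6.4553e-04 = -62.87 MPa.

-62.9 MPa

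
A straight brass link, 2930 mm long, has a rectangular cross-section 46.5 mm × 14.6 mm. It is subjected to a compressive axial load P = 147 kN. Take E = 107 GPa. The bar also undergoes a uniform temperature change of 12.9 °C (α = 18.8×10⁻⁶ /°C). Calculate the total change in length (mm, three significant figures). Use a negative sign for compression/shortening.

-5.22 mm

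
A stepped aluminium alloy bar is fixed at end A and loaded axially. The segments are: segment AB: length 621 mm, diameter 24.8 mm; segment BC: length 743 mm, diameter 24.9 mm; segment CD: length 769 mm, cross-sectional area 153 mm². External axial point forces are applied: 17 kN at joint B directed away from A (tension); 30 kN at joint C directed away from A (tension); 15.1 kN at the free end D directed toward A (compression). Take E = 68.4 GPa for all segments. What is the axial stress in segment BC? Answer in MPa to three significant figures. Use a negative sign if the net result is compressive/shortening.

Internal axial forces (sectioning from the free end, tension +): N_CD = -15.1 kN, N_BC = 14.9 kN, N_AB = 31.9 kN.
A_BC = 487 mm².
σ_BC = N_BC/A_BC = 14900/487 = 30.6 MPa.

30.6 MPa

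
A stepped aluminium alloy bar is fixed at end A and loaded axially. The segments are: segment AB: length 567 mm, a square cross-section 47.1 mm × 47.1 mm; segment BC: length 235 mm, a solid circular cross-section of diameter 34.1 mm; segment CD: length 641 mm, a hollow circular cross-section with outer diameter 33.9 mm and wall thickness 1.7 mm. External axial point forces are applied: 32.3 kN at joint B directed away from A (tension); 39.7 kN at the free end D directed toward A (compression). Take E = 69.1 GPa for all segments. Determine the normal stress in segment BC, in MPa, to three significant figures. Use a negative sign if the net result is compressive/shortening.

Internal axial forces (sectioning from the free end, tension +): N_CD = -39.7 kN, N_BC = -39.7 kN, N_AB = -7.4 kN.
A_BC = 913.3 mm².
σ_BC = N_BC/A_BC = -39700/913.3 = -43.47 MPa.

-43.5 MPa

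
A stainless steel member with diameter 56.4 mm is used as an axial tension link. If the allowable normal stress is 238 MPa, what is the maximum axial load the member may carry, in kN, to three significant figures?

A = 2498 mm².
P_max = σ_allow · A = 238 · 2498 = 594600 N = 594.6 kN.

595 kN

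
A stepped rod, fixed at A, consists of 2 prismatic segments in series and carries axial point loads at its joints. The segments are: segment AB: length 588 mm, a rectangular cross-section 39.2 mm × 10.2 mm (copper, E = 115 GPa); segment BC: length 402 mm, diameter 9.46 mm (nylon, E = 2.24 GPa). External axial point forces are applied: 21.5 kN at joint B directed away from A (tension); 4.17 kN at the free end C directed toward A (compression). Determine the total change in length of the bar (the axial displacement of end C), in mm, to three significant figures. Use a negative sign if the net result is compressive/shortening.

-10.4 mm

Internal axial forces (sectioning from the free end, tension +): N_BC = -4.17 kN, N_AB = 17.33 kN.
A_AB = 399.8 mm².
A_BC = 70.29 mm².
δ_AB = 17330·588/(399.8·115000) = 0.2216 mm
δ_BC = -4170·402/(70.29·2240) = -10.65 mm
δ = Σδ_i = -10.43 mm.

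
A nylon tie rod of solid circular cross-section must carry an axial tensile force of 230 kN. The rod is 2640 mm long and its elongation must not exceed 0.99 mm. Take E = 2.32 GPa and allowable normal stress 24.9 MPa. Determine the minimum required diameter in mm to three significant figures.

Required area A ≥ P/σ_allow = 230000/24.9 = 9237 mm².
For a solid circular section, d ≥ √(4A/π) = 108.4 mm.
Elongation limit: A ≥ PL/(Eδ_allow) = 230000·2640/(2320·0.99) = 264400 mm² ⇒ d ≥ 580.2 mm.
The elongation limit governs.

580 mm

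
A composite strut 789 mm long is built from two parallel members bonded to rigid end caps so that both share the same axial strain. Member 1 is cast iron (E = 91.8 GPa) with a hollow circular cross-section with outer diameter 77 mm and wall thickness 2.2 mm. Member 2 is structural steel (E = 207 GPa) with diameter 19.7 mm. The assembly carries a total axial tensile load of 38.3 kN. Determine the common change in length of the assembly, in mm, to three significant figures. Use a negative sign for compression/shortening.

0.273 mm

A_1 = 517 mm².
A_2 = 304.8 mm².
Equal strain + equilibrium ⇒ each member carries load in proportion to AE: A₁E₁ = 47460000 N, A₂E₂ = 63090000 N, ΣAE = 110600000 N.
δ = PL/ΣAE = 38300·789/110600000 = 0.2733 mm.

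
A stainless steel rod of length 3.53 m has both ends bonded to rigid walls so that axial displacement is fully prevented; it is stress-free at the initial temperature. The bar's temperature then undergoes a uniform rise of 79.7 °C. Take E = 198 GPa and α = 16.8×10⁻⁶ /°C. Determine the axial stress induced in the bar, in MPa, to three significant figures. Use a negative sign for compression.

-265 MPa

Free thermal expansion αLΔT = 16.8e-6 · 3530 · 79.7 = 4.727 mm.
The walls impose strain ε = −(4.727)/3530 = -1.3390e-03; σ = Eε = 198000 · -1.3390e-03 = -265.1 MPa.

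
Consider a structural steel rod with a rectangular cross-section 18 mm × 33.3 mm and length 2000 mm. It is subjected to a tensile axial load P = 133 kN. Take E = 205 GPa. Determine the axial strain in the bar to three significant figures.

0.00108

A = 599.4 mm².
σ = N/A = 221.9 MPa; ε = σ/E = 221.9/205000 = 1.082e-03.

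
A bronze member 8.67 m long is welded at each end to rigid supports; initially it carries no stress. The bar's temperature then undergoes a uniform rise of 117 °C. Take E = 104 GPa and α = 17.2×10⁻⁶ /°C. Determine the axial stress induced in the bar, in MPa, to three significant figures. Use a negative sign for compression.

Free thermal expansion αLΔT = 17.2e-6 · 8670 · 117 = 17.45 mm.
The walls impose strain ε = −(17.45)/8670 = -2.0124e-03; σ = Eε = 104000 · -2.0124e-03 = -209.3 MPa.

-209 MPa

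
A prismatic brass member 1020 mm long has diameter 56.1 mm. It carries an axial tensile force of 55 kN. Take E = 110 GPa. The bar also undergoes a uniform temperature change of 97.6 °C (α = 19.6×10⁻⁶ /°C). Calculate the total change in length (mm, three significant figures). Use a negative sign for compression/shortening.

A = 2472 mm².
δ_mech = NL/(AE) = 55000·1020/(2472·110000) = 0.2063 mm.
δ_thermal = αLΔT = 19.6e-6·1020·97.6 = 1.951 mm.
δ = δ_mech + δ_thermal = 2.158 mm.

2.16 mm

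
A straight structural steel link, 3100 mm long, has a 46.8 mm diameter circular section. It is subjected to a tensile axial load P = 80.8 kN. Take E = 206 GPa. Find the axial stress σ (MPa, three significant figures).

A = 1720 mm².
σ = N/A = 80800/1720 = 46.97 MPa.

47.0 MPa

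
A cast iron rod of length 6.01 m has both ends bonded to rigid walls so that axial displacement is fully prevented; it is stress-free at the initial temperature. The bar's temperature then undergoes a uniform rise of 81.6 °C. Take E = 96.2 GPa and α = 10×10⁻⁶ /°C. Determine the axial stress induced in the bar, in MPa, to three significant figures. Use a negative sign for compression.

Free thermal expansion αLΔT = 10e-6 · 6010 · 81.6 = 4.904 mm.
The walls impose strain ε = −(4.904)/6010 = -8.1600e-04; σ = Eε = 96200 · -8.1600e-04 = -78.5 MPa.

-78.5 MPa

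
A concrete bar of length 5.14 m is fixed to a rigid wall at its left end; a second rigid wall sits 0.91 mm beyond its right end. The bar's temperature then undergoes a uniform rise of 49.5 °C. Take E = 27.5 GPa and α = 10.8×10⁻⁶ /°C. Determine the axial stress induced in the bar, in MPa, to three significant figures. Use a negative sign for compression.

Free thermal expansion αLΔT = 10.8e-6 · 5140 · 49.5 = 2.748 mm.
The walls engage after the gap closes; constrained expansion = 2.748 − 0.91 = 1.838 mm.
The walls impose strain ε = −(1.838)/5140 = -3.5756e-04; σ = Eε = 27500 · -3.5756e-04 = -9.833 MPa.

-9.83 MPa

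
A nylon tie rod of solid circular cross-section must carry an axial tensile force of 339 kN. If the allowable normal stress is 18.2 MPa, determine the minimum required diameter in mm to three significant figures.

Required area A ≥ P/σ_allow = 339000/18.2 = 18630 mm².
For a solid circular section, d ≥ √(4A/π) = 154 mm.

154 mm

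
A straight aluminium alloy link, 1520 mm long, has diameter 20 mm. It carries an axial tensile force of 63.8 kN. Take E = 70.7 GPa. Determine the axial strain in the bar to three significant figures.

A = 314.2 mm².
σ = N/A = 203.1 MPa; ε = σ/E = 203.1/70700 = 2.872e-03.

0.00287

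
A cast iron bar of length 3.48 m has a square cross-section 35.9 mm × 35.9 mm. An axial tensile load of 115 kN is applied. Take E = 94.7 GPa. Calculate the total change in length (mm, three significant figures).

A = 1289 mm².
δ_mech = NL/(AE) = 115000·3480/(1289·94700) = 3.279 mm.

3.28 mm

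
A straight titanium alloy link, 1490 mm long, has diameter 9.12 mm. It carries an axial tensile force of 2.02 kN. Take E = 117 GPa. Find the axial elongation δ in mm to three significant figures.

0.394 mm

A = 65.33 mm².
δ_mech = NL/(AE) = 2020·1490/(65.33·117000) = 0.3938 mm.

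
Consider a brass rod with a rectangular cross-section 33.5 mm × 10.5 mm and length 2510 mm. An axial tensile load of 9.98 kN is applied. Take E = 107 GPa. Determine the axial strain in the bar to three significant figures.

A = 351.8 mm².
σ = N/A = 28.37 MPa; ε = σ/E = 28.37/107000 = 2.652e-04.

2.65e-04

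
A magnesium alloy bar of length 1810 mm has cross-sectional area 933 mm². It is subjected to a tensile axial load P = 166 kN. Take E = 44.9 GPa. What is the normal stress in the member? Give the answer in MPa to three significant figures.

σ = N/A = 166000/933 = 177.9 MPa.

178 MPa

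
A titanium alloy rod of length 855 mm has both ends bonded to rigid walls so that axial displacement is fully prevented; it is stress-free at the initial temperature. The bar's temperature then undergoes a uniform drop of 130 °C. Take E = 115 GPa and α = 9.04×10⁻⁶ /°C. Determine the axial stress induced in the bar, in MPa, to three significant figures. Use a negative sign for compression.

Free thermal expansion αLΔT = 9.04e-6 · 855 · -130 = -1.005 mm.
The walls impose strain ε = −(-1.005)/855 = 1.1752e-03; σ = Eε = 115000 · 1.1752e-03 = 135.1 MPa.

135 MPa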